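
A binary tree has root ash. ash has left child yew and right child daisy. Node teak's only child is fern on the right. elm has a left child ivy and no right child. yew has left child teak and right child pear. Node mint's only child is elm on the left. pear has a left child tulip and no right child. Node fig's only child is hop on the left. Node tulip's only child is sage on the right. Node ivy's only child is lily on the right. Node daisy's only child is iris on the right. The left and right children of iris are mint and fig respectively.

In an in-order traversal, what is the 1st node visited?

In-order visits the left subtree, then the node, then the right subtree.
At ash: go left to yew.
  At yew: go left to teak.
    At teak: no left child.
    Visit teak.
    At teak: go right to fern.
      fern is a leaf — visit fern.
  Visit yew.
  At yew: go right to pear.
    At pear: go left to tulip.
      At tulip: no left child.
      Visit tulip.
      At tulip: go right to sage.
        sage is a leaf — visit sage.
    Visit pear.
    At pear: no right child.
Visit ash.
At ash: go right to daisy.
  At daisy: no left child.
  Visit daisy.
  At daisy: go right to iris.
    At iris: go left to mint.
      At mint: go left to elm.
        At elm: go left to ivy.
          At ivy: no left child.
          Visit ivy.
          At ivy: go right to lily.
            lily is a leaf — visit lily.
        Visit elm.
        At elm: no right child.
      Visit mint.
      At mint: no right child.
    Visit iris.
    At iris: go right to fig.
      At fig: go left to hop.
        hop is a leaf — visit hop.
      Visit fig.
      At fig: no right child.
Full in-order sequence: teak, fern, yew, tulip, sage, pear, ash, daisy, ivy, lily, elm, mint, iris, hop, fig.

teak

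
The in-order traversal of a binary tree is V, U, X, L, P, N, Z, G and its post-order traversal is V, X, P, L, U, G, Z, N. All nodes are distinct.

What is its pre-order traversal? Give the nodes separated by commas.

The last element of post-order is the root; it splits in-order into left and right subtrees.
Root N: left subtree has 5 nodes {V, U, X, L, P}, right has 2 {Z, G}.
  Root U: left subtree has 1 node {V}, right has 3 {X, L, P}.
    Root L: left subtree has 1 node {X}, right has 1 {P}.
  Root Z: left subtree has 0 nodes { }, right has 1 {G}.

N, U, V, L, X, P, Z, G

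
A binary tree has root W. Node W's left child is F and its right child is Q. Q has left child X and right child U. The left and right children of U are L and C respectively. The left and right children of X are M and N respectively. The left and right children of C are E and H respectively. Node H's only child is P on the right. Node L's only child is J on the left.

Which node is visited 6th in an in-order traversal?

In-order visits the left subtree, then the node, then the right subtree.
At W: go left to F.
  F is a leaf — visit F.
Visit W.
At W: go right to Q.
  At Q: go left to X.
    At X: go left to M.
      M is a leaf — visit M.
    Visit X.
    At X: go right to N.
      N is a leaf — visit N.
  Visit Q.
  At Q: go right to U.
    At U: go left to L.
      At L: go left to J.
        J is a leaf — visit J.
      Visit L.
      At L: no right child.
    Visit U.
    At U: go right to C.
      At C: go left to E.
        E is a leaf — visit E.
      Visit C.
      At C: go right to H.
        At H: no left child.
        Visit H.
        At H: go right to P.
          P is a leaf — visit P.
Full in-order sequence: F, W, M, X, N, Q, J, L, U, E, C, H, P.

Q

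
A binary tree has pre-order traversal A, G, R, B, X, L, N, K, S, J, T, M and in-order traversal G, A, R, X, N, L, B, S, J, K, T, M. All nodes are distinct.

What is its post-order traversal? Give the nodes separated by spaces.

G N L X J S M T K B R A

The first element of pre-order is the root; it splits in-order into left and right subtrees.
Root A: left subtree has 1 node {G}, right has 10 {R, X, N, L, B, S, J, K, T, M}.
  Root R: left subtree has 0 nodes { }, right has 9 {X, N, L, B, S, J, K, T, M}.
    Root B: left subtree has 3 nodes {X, N, L}, right has 5 {S, J, K, T, M}.
      Root X: left subtree has 0 nodes { }, right has 2 {N, L}.
        Root L: left subtree has 1 node {N}, right has 0 { }.
      Root K: left subtree has 2 nodes {S, J}, right has 2 {T, M}.
        Root S: left subtree has 0 nodes { }, right has 1 {J}.
        Root T: left subtree has 0 nodes { }, right has 1 {M}.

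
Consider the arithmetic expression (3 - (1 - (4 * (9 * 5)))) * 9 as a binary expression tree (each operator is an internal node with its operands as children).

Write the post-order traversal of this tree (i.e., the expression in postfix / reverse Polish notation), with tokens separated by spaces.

3 1 4 9 5 * * - - 9 *

Post-order on an expression tree gives postfix notation: for each operator, emit left operand, right operand, then the operator.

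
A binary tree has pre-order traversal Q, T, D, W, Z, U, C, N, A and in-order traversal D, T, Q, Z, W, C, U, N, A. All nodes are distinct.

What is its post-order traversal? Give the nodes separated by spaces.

D T Z C A N U W Q

The first element of pre-order is the root; it splits in-order into left and right subtrees.
Root Q: left subtree has 2 nodes {D, T}, right has 6 {Z, W, C, U, N, A}.
  Root T: left subtree has 1 node {D}, right has 0 { }.
  Root W: left subtree has 1 node {Z}, right has 4 {C, U, N, A}.
    Root U: left subtree has 1 node {C}, right has 2 {N, A}.
      Root N: left subtree has 0 nodes { }, right has 1 {A}.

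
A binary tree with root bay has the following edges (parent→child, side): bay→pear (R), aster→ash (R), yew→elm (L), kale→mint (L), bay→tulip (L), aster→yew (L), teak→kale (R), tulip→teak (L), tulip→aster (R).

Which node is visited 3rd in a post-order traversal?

teak

Post-order visits the left subtree, then the right subtree, then the node.
At bay: go left to tulip.
  At tulip: go left to teak.
    At teak: no left child.
    At teak: go right to kale.
      At kale: go left to mint.
        mint is a leaf — visit mint.
      At kale: no right child.
      Visit kale.
    Visit teak.
  At tulip: go right to aster.
    At aster: go left to yew.
      At yew: go left to elm.
        elm is a leaf — visit elm.
      At yew: no right child.
      Visit yew.
    At aster: go right to ash.
      ash is a leaf — visit ash.
    Visit aster.
  Visit tulip.
At bay: go right to pear.
  pear is a leaf — visit pear.
Visit bay.
Full post-order sequence: mint, kale, teak, elm, yew, ash, aster, tulip, pear, bay.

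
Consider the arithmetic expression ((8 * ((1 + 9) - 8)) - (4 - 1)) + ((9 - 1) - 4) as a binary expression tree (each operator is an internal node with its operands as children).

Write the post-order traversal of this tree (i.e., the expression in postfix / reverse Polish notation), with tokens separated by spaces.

8 1 9 + 8 - * 4 1 - - 9 1 - 4 - +

Post-order on an expression tree gives postfix notation: for each operator, emit left operand, right operand, then the operator.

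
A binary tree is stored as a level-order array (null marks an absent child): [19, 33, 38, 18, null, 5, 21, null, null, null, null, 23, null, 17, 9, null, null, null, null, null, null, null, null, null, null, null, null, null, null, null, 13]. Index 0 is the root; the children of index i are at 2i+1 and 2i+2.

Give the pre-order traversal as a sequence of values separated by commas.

Pre-order visits the node, then its left subtree, then its right subtree.
Visit 19.
At 19: go left to 33.
  Visit 33.
  At 33: go left to 18.
    18 is a leaf — visit 18.
  At 33: no right child.
At 19: go right to 38.
  Visit 38.
  At 38: go left to 5.
    Visit 5.
    At 5: go left to 23.
      23 is a leaf — visit 23.
    At 5: no right child.
  At 38: go right to 21.
    Visit 21.
    At 21: go left to 17.
      17 is a leaf — visit 17.
    At 21: go right to 9.
      Visit 9.
      At 9: no left child.
      At 9: go right to 13.
        13 is a leaf — visit 13.

19, 33, 18, 38, 5, 23, 21, 17, 9, 13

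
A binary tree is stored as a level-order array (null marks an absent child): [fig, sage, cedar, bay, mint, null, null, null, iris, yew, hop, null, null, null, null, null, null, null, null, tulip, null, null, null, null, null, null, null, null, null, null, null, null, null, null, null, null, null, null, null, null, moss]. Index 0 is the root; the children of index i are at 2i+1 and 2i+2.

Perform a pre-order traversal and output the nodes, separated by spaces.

fig sage bay iris mint yew tulip moss hop cedar

Pre-order visits the node, then its left subtree, then its right subtree.
Visit fig.
At fig: go left to sage.
  Visit sage.
  At sage: go left to bay.
    Visit bay.
    At bay: no left child.
    At bay: go right to iris.
      iris is a leaf — visit iris.
  At sage: go right to mint.
    Visit mint.
    At mint: go left to yew.
      Visit yew.
      At yew: go left to tulip.
        Visit tulip.
        At tulip: no left child.
        At tulip: go right to moss.
          moss is a leaf — visit moss.
      At yew: no right child.
    At mint: go right to hop.
      hop is a leaf — visit hop.
At fig: go right to cedar.
  cedar is a leaf — visit cedar.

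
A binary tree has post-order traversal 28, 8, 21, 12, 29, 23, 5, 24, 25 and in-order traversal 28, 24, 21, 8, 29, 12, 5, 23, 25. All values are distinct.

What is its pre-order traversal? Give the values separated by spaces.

25 24 28 5 29 21 8 12 23

The last element of post-order is the root; it splits in-order into left and right subtrees.
Root 25: left subtree has 8 nodes {28, 24, 21, 8, 29, 12, 5, 23}, right has 0 { }.
  Root 24: left subtree has 1 node {28}, right has 6 {21, 8, 29, 12, 5, 23}.
    Root 5: left subtree has 4 nodes {21, 8, 29, 12}, right has 1 {23}.
      Root 29: left subtree has 2 nodes {21, 8}, right has 1 {12}.
        Root 21: left subtree has 0 nodes { }, right has 1 {8}.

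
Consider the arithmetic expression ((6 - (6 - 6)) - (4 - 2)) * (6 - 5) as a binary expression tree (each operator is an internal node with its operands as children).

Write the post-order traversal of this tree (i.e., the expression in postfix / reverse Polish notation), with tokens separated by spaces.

6 6 6 - - 4 2 - - 6 5 - *

Post-order on an expression tree gives postfix notation: for each operator, emit left operand, right operand, then the operator.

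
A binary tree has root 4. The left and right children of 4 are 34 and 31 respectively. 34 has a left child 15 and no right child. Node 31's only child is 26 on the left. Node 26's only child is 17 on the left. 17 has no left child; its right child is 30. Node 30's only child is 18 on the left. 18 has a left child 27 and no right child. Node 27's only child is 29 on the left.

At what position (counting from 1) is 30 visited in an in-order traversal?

8

In-order visits the left subtree, then the node, then the right subtree.
At 4: go left to 34.
  At 34: go left to 15.
    15 is a leaf — visit 15.
  Visit 34.
  At 34: no right child.
Visit 4.
At 4: go right to 31.
  At 31: go left to 26.
    At 26: go left to 17.
      At 17: no left child.
      Visit 17.
      At 17: go right to 30.
        At 30: go left to 18.
          At 18: go left to 27.
            At 27: go left to 29.
              29 is a leaf — visit 29.
            Visit 27.
            At 27: no right child.
          Visit 18.
          At 18: no right child.
        Visit 30.
        At 30: no right child.
    Visit 26.
    At 26: no right child.
  Visit 31.
  At 31: no right child.
Full in-order sequence: 15, 34, 4, 17, 29, 27, 18, 30, 26, 31.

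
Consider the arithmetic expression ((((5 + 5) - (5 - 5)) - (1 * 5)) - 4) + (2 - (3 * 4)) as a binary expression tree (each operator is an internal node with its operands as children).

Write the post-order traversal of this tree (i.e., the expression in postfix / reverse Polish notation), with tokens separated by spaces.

Post-order on an expression tree gives postfix notation: for each operator, emit left operand, right operand, then the operator.

5 5 + 5 5 - - 1 5 * - 4 - 2 3 4 * - +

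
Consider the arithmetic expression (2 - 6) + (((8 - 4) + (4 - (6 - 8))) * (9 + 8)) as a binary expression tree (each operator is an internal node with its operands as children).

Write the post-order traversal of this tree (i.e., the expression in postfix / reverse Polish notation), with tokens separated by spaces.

Post-order on an expression tree gives postfix notation: for each operator, emit left operand, right operand, then the operator.

2 6 - 8 4 - 4 6 8 - - + 9 8 + * +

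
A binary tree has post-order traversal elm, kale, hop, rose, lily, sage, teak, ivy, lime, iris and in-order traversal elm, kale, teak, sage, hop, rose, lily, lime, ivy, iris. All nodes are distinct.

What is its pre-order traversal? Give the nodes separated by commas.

The last element of post-order is the root; it splits in-order into left and right subtrees.
Root iris: left subtree has 9 nodes {elm, kale, teak, sage, hop, rose, lily, lime, ivy}, right has 0 { }.
  Root lime: left subtree has 7 nodes {elm, kale, teak, sage, hop, rose, lily}, right has 1 {ivy}.
    Root teak: left subtree has 2 nodes {elm, kale}, right has 4 {sage, hop, rose, lily}.
      Root kale: left subtree has 1 node {elm}, right has 0 { }.
      Root sage: left subtree has 0 nodes { }, right has 3 {hop, rose, lily}.
        Root lily: left subtree has 2 nodes {hop, rose}, right has 0 { }.
          Root rose: left subtree has 1 node {hop}, right has 0 { }.

iris, lime, teak, kale, elm, sage, lily, rose, hop, ivy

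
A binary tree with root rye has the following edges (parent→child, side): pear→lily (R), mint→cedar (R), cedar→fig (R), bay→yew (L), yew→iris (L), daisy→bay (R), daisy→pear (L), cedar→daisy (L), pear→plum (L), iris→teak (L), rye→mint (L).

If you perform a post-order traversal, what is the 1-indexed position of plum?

1

Post-order visits the left subtree, then the right subtree, then the node.
At rye: go left to mint.
  At mint: no left child.
  At mint: go right to cedar.
    At cedar: go left to daisy.
      At daisy: go left to pear.
        At pear: go left to plum.
          plum is a leaf — visit plum.
        At pear: go right to lily.
          lily is a leaf — visit lily.
        Visit pear.
      At daisy: go right to bay.
        At bay: go left to yew.
          At yew: go left to iris.
            At iris: go left to teak.
              teak is a leaf — visit teak.
            At iris: no right child.
            Visit iris.
          At yew: no right child.
          Visit yew.
        At bay: no right child.
        Visit bay.
      Visit daisy.
    At cedar: go right to fig.
      fig is a leaf — visit fig.
    Visit cedar.
  Visit mint.
At rye: no right child.
Visit rye.
Full post-order sequence: plum, lily, pear, teak, iris, yew, bay, daisy, fig, cedar, mint, rye.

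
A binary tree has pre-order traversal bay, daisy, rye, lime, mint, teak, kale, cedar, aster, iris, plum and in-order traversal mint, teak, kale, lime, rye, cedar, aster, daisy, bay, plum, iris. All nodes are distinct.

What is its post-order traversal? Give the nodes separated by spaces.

The first element of pre-order is the root; it splits in-order into left and right subtrees.
Root bay: left subtree has 8 nodes {mint, teak, kale, lime, rye, cedar, aster, daisy}, right has 2 {plum, iris}.
  Root daisy: left subtree has 7 nodes {mint, teak, kale, lime, rye, cedar, aster}, right has 0 { }.
    Root rye: left subtree has 4 nodes {mint, teak, kale, lime}, right has 2 {cedar, aster}.
      Root lime: left subtree has 3 nodes {mint, teak, kale}, right has 0 { }.
        Root mint: left subtree has 0 nodes { }, right has 2 {teak, kale}.
          Root teak: left subtree has 0 nodes { }, right has 1 {kale}.
      Root cedar: left subtree has 0 nodes { }, right has 1 {aster}.
  Root iris: left subtree has 1 node {plum}, right has 0 { }.

kale teak mint lime aster cedar rye daisy plum iris bay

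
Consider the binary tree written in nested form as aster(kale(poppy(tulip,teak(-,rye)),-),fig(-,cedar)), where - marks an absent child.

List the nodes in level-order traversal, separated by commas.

Level-order visits nodes level by level from the root, left to right within each level.
Level 0: aster
Level 1: kale, fig
Level 2: poppy, cedar
Level 3: tulip, teak
Level 4: rye

aster, kale, fig, poppy, cedar, tulip, teak, rye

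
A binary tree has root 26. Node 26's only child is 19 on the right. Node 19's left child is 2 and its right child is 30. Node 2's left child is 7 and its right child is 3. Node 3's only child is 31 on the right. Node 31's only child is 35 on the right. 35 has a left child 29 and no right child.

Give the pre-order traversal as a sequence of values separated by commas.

Pre-order visits the node, then its left subtree, then its right subtree.
Visit 26.
At 26: no left child.
At 26: go right to 19.
  Visit 19.
  At 19: go left to 2.
    Visit 2.
    At 2: go left to 7.
      7 is a leaf — visit 7.
    At 2: go right to 3.
      Visit 3.
      At 3: no left child.
      At 3: go right to 31.
        Visit 31.
        At 31: no left child.
        At 31: go right to 35.
          Visit 35.
          At 35: go left to 29.
            29 is a leaf — visit 29.
          At 35: no right child.
  At 19: go right to 30.
    30 is a leaf — visit 30.

26, 19, 2, 7, 3, 31, 35, 29, 30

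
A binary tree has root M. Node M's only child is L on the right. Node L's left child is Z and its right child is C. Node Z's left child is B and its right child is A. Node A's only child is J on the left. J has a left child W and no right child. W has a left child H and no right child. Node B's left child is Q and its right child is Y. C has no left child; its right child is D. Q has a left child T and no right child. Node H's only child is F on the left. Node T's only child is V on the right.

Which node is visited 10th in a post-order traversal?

Post-order visits the left subtree, then the right subtree, then the node.
At M: no left child.
At M: go right to L.
  At L: go left to Z.
    At Z: go left to B.
      At B: go left to Q.
        At Q: go left to T.
          At T: no left child.
          At T: go right to V.
            V is a leaf — visit V.
          Visit T.
        At Q: no right child.
        Visit Q.
      At B: go right to Y.
        Y is a leaf — visit Y.
      Visit B.
    At Z: go right to A.
      At A: go left to J.
        At J: go left to W.
          At W: go left to H.
            At H: go left to F.
              F is a leaf — visit F.
            At H: no right child.
            Visit H.
          At W: no right child.
          Visit W.
        At J: no right child.
        Visit J.
      At A: no right child.
      Visit A.
    Visit Z.
  At L: go right to C.
    At C: no left child.
    At C: go right to D.
      D is a leaf — visit D.
    Visit C.
  Visit L.
Visit M.
Full post-order sequence: V, T, Q, Y, B, F, H, W, J, A, Z, D, C, L, M.

A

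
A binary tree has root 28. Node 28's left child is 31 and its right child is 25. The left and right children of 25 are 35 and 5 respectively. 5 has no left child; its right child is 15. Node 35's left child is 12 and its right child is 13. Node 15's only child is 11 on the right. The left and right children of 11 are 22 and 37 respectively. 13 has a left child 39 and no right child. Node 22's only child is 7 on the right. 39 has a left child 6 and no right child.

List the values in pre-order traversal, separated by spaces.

Pre-order visits the node, then its left subtree, then its right subtree.
Visit 28.
At 28: go left to 31.
  31 is a leaf — visit 31.
At 28: go right to 25.
  Visit 25.
  At 25: go left to 35.
    Visit 35.
    At 35: go left to 12.
      12 is a leaf — visit 12.
    At 35: go right to 13.
      Visit 13.
      At 13: go left to 39.
        Visit 39.
        At 39: go left to 6.
          6 is a leaf — visit 6.
        At 39: no right child.
      At 13: no right child.
  At 25: go right to 5.
    Visit 5.
    At 5: no left child.
    At 5: go right to 15.
      Visit 15.
      At 15: no left child.
      At 15: go right to 11.
        Visit 11.
        At 11: go left to 22.
          Visit 22.
          At 22: no left child.
          At 22: go right to 7.
            7 is a leaf — visit 7.
        At 11: go right to 37.
          37 is a leaf — visit 37.

28 31 25 35 12 13 39 6 5 15 11 22 7 37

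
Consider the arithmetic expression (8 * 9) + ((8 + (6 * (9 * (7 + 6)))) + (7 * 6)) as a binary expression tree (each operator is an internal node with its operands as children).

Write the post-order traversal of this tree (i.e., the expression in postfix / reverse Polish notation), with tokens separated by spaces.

Post-order on an expression tree gives postfix notation: for each operator, emit left operand, right operand, then the operator.

8 9 * 8 6 9 7 6 + * * + 7 6 * + +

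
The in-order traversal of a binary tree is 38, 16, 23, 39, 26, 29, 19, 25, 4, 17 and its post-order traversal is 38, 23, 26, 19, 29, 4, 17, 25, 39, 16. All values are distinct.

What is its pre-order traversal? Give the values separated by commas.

16, 38, 39, 23, 25, 29, 26, 19, 17, 4

The last element of post-order is the root; it splits in-order into left and right subtrees.
Root 16: left subtree has 1 node {38}, right has 8 {23, 39, 26, 29, 19, 25, 4, 17}.
  Root 39: left subtree has 1 node {23}, right has 6 {26, 29, 19, 25, 4, 17}.
    Root 25: left subtree has 3 nodes {26, 29, 19}, right has 2 {4, 17}.
      Root 29: left subtree has 1 node {26}, right has 1 {19}.
      Root 17: left subtree has 1 node {4}, right has 0 { }.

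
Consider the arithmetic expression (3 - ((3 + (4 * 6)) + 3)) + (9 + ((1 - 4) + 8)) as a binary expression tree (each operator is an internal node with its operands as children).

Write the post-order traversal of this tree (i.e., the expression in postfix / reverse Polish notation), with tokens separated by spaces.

Post-order on an expression tree gives postfix notation: for each operator, emit left operand, right operand, then the operator.

3 3 4 6 * + 3 + - 9 1 4 - 8 + + +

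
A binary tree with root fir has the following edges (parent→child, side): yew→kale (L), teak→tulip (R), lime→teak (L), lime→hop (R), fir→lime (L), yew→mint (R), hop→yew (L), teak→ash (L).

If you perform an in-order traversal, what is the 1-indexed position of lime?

In-order visits the left subtree, then the node, then the right subtree.
At fir: go left to lime.
  At lime: go left to teak.
    At teak: go left to ash.
      ash is a leaf — visit ash.
    Visit teak.
    At teak: go right to tulip.
      tulip is a leaf — visit tulip.
  Visit lime.
  At lime: go right to hop.
    At hop: go left to yew.
      At yew: go left to kale.
        kale is a leaf — visit kale.
      Visit yew.
      At yew: go right to mint.
        mint is a leaf — visit mint.
    Visit hop.
    At hop: no right child.
Visit fir.
At fir: no right child.
Full in-order sequence: ash, teak, tulip, lime, kale, yew, mint, hop, fir.

4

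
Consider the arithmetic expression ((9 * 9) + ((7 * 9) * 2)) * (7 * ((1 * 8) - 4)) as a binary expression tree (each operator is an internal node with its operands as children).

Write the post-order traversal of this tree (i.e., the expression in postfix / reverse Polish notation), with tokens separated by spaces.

Post-order on an expression tree gives postfix notation: for each operator, emit left operand, right operand, then the operator.

9 9 * 7 9 * 2 * + 7 1 8 * 4 - * *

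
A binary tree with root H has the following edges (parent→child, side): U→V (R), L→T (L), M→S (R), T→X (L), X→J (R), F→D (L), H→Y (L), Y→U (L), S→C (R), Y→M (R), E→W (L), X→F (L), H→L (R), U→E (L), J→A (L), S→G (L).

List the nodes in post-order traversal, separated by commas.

Post-order visits the left subtree, then the right subtree, then the node.
At H: go left to Y.
  At Y: go left to U.
    At U: go left to E.
      At E: go left to W.
        W is a leaf — visit W.
      At E: no right child.
      Visit E.
    At U: go right to V.
      V is a leaf — visit V.
    Visit U.
  At Y: go right to M.
    At M: no left child.
    At M: go right to S.
      At S: go left to G.
        G is a leaf — visit G.
      At S: go right to C.
        C is a leaf — visit C.
      Visit S.
    Visit M.
  Visit Y.
At H: go right to L.
  At L: go left to T.
    At T: go left to X.
      At X: go left to F.
        At F: go left to D.
          D is a leaf — visit D.
        At F: no right child.
        Visit F.
      At X: go right to J.
        At J: go left to A.
          A is a leaf — visit A.
        At J: no right child.
        Visit J.
      Visit X.
    At T: no right child.
    Visit T.
  At L: no right child.
  Visit L.
Visit H.

W, E, V, U, G, C, S, M, Y, D, F, A, J, X, T, L, H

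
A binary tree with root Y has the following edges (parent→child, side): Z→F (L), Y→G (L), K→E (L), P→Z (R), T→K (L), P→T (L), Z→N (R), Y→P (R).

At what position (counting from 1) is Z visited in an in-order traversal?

In-order visits the left subtree, then the node, then the right subtree.
At Y: go left to G.
  G is a leaf — visit G.
Visit Y.
At Y: go right to P.
  At P: go left to T.
    At T: go left to K.
      At K: go left to E.
        E is a leaf — visit E.
      Visit K.
      At K: no right child.
    Visit T.
    At T: no right child.
  Visit P.
  At P: go right to Z.
    At Z: go left to F.
      F is a leaf — visit F.
    Visit Z.
    At Z: go right to N.
      N is a leaf — visit N.
Full in-order sequence: G, Y, E, K, T, P, F, Z, N.

8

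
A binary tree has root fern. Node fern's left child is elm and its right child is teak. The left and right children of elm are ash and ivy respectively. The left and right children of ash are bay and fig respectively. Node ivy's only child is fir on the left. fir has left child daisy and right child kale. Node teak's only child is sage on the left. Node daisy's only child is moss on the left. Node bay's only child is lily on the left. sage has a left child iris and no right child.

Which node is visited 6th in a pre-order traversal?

fig

Pre-order visits the node, then its left subtree, then its right subtree.
Visit fern.
At fern: go left to elm.
  Visit elm.
  At elm: go left to ash.
    Visit ash.
    At ash: go left to bay.
      Visit bay.
      At bay: go left to lily.
        lily is a leaf — visit lily.
      At bay: no right child.
    At ash: go right to fig.
      fig is a leaf — visit fig.
  At elm: go right to ivy.
    Visit ivy.
    At ivy: go left to fir.
      Visit fir.
      At fir: go left to daisy.
        Visit daisy.
        At daisy: go left to moss.
          moss is a leaf — visit moss.
        At daisy: no right child.
      At fir: go right to kale.
        kale is a leaf — visit kale.
    At ivy: no right child.
At fern: go right to teak.
  Visit teak.
  At teak: go left to sage.
    Visit sage.
    At sage: go left to iris.
      iris is a leaf — visit iris.
    At sage: no right child.
  At teak: no right child.
Full pre-order sequence: fern, elm, ash, bay, lily, fig, ivy, fir, daisy, moss, kale, teak, sage, iris.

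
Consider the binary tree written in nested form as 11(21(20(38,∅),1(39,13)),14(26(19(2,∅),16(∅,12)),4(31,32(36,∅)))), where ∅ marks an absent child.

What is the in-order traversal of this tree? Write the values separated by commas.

38, 20, 21, 39, 1, 13, 11, 2, 19, 26, 16, 12, 14, 31, 4, 36, 32

In-order visits the left subtree, then the node, then the right subtree.
At 11: go left to 21.
  At 21: go left to 20.
    At 20: go left to 38.
      38 is a leaf — visit 38.
    Visit 20.
    At 20: no right child.
  Visit 21.
  At 21: go right to 1.
    At 1: go left to 39.
      39 is a leaf — visit 39.
    Visit 1.
    At 1: go right to 13.
      13 is a leaf — visit 13.
Visit 11.
At 11: go right to 14.
  At 14: go left to 26.
    At 26: go left to 19.
      At 19: go left to 2.
        2 is a leaf — visit 2.
      Visit 19.
      At 19: no right child.
    Visit 26.
    At 26: go right to 16.
      At 16: no left child.
      Visit 16.
      At 16: go right to 12.
        12 is a leaf — visit 12.
  Visit 14.
  At 14: go right to 4.
    At 4: go left to 31.
      31 is a leaf — visit 31.
    Visit 4.
    At 4: go right to 32.
      At 32: go left to 36.
        36 is a leaf — visit 36.
      Visit 32.
      At 32: no right child.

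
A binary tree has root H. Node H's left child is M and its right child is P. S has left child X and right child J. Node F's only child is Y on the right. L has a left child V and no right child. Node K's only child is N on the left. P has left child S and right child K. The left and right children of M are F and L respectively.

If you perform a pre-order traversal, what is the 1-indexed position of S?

Pre-order visits the node, then its left subtree, then its right subtree.
Visit H.
At H: go left to M.
  Visit M.
  At M: go left to F.
    Visit F.
    At F: no left child.
    At F: go right to Y.
      Y is a leaf — visit Y.
  At M: go right to L.
    Visit L.
    At L: go left to V.
      V is a leaf — visit V.
    At L: no right child.
At H: go right to P.
  Visit P.
  At P: go left to S.
    Visit S.
    At S: go left to X.
      X is a leaf — visit X.
    At S: go right to J.
      J is a leaf — visit J.
  At P: go right to K.
    Visit K.
    At K: go left to N.
      N is a leaf — visit N.
    At K: no right child.
Full pre-order sequence: H, M, F, Y, L, V, P, S, X, J, K, N.

8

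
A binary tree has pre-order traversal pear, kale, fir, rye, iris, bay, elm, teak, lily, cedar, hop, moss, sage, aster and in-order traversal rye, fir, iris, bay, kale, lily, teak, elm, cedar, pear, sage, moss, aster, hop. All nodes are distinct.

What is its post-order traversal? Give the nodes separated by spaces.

The first element of pre-order is the root; it splits in-order into left and right subtrees.
Root pear: left subtree has 9 nodes {rye, fir, iris, bay, kale, lily, teak, elm, cedar}, right has 4 {sage, moss, aster, hop}.
  Root kale: left subtree has 4 nodes {rye, fir, iris, bay}, right has 4 {lily, teak, elm, cedar}.
    Root fir: left subtree has 1 node {rye}, right has 2 {iris, bay}.
      Root iris: left subtree has 0 nodes { }, right has 1 {bay}.
    Root elm: left subtree has 2 nodes {lily, teak}, right has 1 {cedar}.
      Root teak: left subtree has 1 node {lily}, right has 0 { }.
  Root hop: left subtree has 3 nodes {sage, moss, aster}, right has 0 { }.
    Root moss: left subtree has 1 node {sage}, right has 1 {aster}.

rye bay iris fir lily teak cedar elm kale sage aster moss hop pear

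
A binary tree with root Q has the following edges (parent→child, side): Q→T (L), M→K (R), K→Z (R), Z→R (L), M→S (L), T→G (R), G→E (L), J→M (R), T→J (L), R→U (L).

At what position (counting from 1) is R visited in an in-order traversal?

6

In-order visits the left subtree, then the node, then the right subtree.
At Q: go left to T.
  At T: go left to J.
    At J: no left child.
    Visit J.
    At J: go right to M.
      At M: go left to S.
        S is a leaf — visit S.
      Visit M.
      At M: go right to K.
        At K: no left child.
        Visit K.
        At K: go right to Z.
          At Z: go left to R.
            At R: go left to U.
              U is a leaf — visit U.
            Visit R.
            At R: no right child.
          Visit Z.
          At Z: no right child.
  Visit T.
  At T: go right to G.
    At G: go left to E.
      E is a leaf — visit E.
    Visit G.
    At G: no right child.
Visit Q.
At Q: no right child.
Full in-order sequence: J, S, M, K, U, R, Z, T, E, G, Q.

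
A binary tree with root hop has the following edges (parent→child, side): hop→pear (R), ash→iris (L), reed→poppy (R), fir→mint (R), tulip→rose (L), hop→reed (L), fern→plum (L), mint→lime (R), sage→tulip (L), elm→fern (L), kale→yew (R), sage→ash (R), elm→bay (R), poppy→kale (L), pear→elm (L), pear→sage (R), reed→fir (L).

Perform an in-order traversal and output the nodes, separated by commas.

fir, mint, lime, reed, kale, yew, poppy, hop, plum, fern, elm, bay, pear, rose, tulip, sage, iris, ash

In-order visits the left subtree, then the node, then the right subtree.
At hop: go left to reed.
  At reed: go left to fir.
    At fir: no left child.
    Visit fir.
    At fir: go right to mint.
      At mint: no left child.
      Visit mint.
      At mint: go right to lime.
        lime is a leaf — visit lime.
  Visit reed.
  At reed: go right to poppy.
    At poppy: go left to kale.
      At kale: no left child.
      Visit kale.
      At kale: go right to yew.
        yew is a leaf — visit yew.
    Visit poppy.
    At poppy: no right child.
Visit hop.
At hop: go right to pear.
  At pear: go left to elm.
    At elm: go left to fern.
      At fern: go left to plum.
        plum is a leaf — visit plum.
      Visit fern.
      At fern: no right child.
    Visit elm.
    At elm: go right to bay.
      bay is a leaf — visit bay.
  Visit pear.
  At pear: go right to sage.
    At sage: go left to tulip.
      At tulip: go left to rose.
        rose is a leaf — visit rose.
      Visit tulip.
      At tulip: no right child.
    Visit sage.
    At sage: go right to ash.
      At ash: go left to iris.
        iris is a leaf — visit iris.
      Visit ash.
      At ash: no right child.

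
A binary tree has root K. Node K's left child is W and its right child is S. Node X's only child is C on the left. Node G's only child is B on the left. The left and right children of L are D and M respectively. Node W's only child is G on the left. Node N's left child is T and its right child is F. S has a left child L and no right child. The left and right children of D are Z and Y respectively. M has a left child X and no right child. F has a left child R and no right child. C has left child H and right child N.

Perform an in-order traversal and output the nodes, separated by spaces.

B G W K Z D Y L H C T N R F X M S

In-order visits the left subtree, then the node, then the right subtree.
At K: go left to W.
  At W: go left to G.
    At G: go left to B.
      B is a leaf — visit B.
    Visit G.
    At G: no right child.
  Visit W.
  At W: no right child.
Visit K.
At K: go right to S.
  At S: go left to L.
    At L: go left to D.
      At D: go left to Z.
        Z is a leaf — visit Z.
      Visit D.
      At D: go right to Y.
        Y is a leaf — visit Y.
    Visit L.
    At L: go right to M.
      At M: go left to X.
        At X: go left to C.
          At C: go left to H.
            H is a leaf — visit H.
          Visit C.
          At C: go right to N.
            At N: go left to T.
              T is a leaf — visit T.
            Visit N.
            At N: go right to F.
              At F: go left to R.
                R is a leaf — visit R.
              Visit F.
              At F: no right child.
        Visit X.
        At X: no right child.
      Visit M.
      At M: no right child.
  Visit S.
  At S: no right child.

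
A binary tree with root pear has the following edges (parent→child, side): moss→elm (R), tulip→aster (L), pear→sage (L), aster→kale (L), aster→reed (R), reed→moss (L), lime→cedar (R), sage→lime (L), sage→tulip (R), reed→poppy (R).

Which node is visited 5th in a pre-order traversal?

Pre-order visits the node, then its left subtree, then its right subtree.
Visit pear.
At pear: go left to sage.
  Visit sage.
  At sage: go left to lime.
    Visit lime.
    At lime: no left child.
    At lime: go right to cedar.
      cedar is a leaf — visit cedar.
  At sage: go right to tulip.
    Visit tulip.
    At tulip: go left to aster.
      Visit aster.
      At aster: go left to kale.
        kale is a leaf — visit kale.
      At aster: go right to reed.
        Visit reed.
        At reed: go left to moss.
          Visit moss.
          At moss: no left child.
          At moss: go right to elm.
            elm is a leaf — visit elm.
        At reed: go right to poppy.
          poppy is a leaf — visit poppy.
    At tulip: no right child.
At pear: no right child.
Full pre-order sequence: pear, sage, lime, cedar, tulip, aster, kale, reed, moss, elm, poppy.

tulip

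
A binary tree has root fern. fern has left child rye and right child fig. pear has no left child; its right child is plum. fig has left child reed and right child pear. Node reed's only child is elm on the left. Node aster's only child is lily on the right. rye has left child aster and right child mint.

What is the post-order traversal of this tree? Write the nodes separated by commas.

lily, aster, mint, rye, elm, reed, plum, pear, fig, fern

Post-order visits the left subtree, then the right subtree, then the node.
At fern: go left to rye.
  At rye: go left to aster.
    At aster: no left child.
    At aster: go right to lily.
      lily is a leaf — visit lily.
    Visit aster.
  At rye: go right to mint.
    mint is a leaf — visit mint.
  Visit rye.
At fern: go right to fig.
  At fig: go left to reed.
    At reed: go left to elm.
      elm is a leaf — visit elm.
    At reed: no right child.
    Visit reed.
  At fig: go right to pear.
    At pear: no left child.
    At pear: go right to plum.
      plum is a leaf — visit plum.
    Visit pear.
  Visit fig.
Visit fern.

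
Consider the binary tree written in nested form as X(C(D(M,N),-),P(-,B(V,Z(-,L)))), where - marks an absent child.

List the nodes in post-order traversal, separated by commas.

M, N, D, C, V, L, Z, B, P, X

Post-order visits the left subtree, then the right subtree, then the node.
At X: go left to C.
  At C: go left to D.
    At D: go left to M.
      M is a leaf — visit M.
    At D: go right to N.
      N is a leaf — visit N.
    Visit D.
  At C: no right child.
  Visit C.
At X: go right to P.
  At P: no left child.
  At P: go right to B.
    At B: go left to V.
      V is a leaf — visit V.
    At B: go right to Z.
      At Z: no left child.
      At Z: go right to L.
        L is a leaf — visit L.
      Visit Z.
    Visit B.
  Visit P.
Visit X.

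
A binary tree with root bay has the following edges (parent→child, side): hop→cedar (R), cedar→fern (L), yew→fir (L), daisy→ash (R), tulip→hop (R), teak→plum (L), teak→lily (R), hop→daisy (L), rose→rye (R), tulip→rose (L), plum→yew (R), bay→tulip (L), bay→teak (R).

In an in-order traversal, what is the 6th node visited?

In-order visits the left subtree, then the node, then the right subtree.
At bay: go left to tulip.
  At tulip: go left to rose.
    At rose: no left child.
    Visit rose.
    At rose: go right to rye.
      rye is a leaf — visit rye.
  Visit tulip.
  At tulip: go right to hop.
    At hop: go left to daisy.
      At daisy: no left child.
      Visit daisy.
      At daisy: go right to ash.
        ash is a leaf — visit ash.
    Visit hop.
    At hop: go right to cedar.
      At cedar: go left to fern.
        fern is a leaf — visit fern.
      Visit cedar.
      At cedar: no right child.
Visit bay.
At bay: go right to teak.
  At teak: go left to plum.
    At plum: no left child.
    Visit plum.
    At plum: go right to yew.
      At yew: go left to fir.
        fir is a leaf — visit fir.
      Visit yew.
      At yew: no right child.
  Visit teak.
  At teak: go right to lily.
    lily is a leaf — visit lily.
Full in-order sequence: rose, rye, tulip, daisy, ash, hop, fern, cedar, bay, plum, fir, yew, teak, lily.

hop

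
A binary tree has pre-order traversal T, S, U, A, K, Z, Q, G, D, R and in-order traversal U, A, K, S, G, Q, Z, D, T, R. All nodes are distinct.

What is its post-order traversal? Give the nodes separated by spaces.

K A U G Q D Z S R T

The first element of pre-order is the root; it splits in-order into left and right subtrees.
Root T: left subtree has 8 nodes {U, A, K, S, G, Q, Z, D}, right has 1 {R}.
  Root S: left subtree has 3 nodes {U, A, K}, right has 4 {G, Q, Z, D}.
    Root U: left subtree has 0 nodes { }, right has 2 {A, K}.
      Root A: left subtree has 0 nodes { }, right has 1 {K}.
    Root Z: left subtree has 2 nodes {G, Q}, right has 1 {D}.
      Root Q: left subtree has 1 node {G}, right has 0 { }.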